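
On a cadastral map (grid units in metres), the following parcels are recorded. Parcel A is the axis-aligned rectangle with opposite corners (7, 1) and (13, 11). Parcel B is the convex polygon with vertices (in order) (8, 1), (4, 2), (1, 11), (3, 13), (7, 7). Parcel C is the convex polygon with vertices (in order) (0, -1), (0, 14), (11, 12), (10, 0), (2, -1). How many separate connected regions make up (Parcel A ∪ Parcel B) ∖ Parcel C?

1

(Parcel A ∪ Parcel B) ∖ Parcel C is a single connected region.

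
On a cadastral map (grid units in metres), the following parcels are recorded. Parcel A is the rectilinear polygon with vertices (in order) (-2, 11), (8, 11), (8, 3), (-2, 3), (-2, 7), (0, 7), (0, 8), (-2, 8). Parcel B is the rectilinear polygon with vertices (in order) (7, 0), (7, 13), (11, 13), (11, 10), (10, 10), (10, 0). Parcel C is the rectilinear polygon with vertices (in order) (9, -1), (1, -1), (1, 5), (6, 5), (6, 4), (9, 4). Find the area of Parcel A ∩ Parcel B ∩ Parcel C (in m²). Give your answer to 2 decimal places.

The intersection is the polygon with vertices (8,3), (7,3), (7,4), (8,4).
By the shoelace formula its area is 1.00.

1.00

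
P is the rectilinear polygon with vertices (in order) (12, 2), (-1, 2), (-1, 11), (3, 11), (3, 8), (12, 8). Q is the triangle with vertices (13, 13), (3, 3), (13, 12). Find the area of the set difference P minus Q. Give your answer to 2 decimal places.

88.61

|P| = 90, |P∩Q| = 1.3889.
|P ∖ Q| = |P| − |P∩Q| = 90 − 1.3889 = 88.61.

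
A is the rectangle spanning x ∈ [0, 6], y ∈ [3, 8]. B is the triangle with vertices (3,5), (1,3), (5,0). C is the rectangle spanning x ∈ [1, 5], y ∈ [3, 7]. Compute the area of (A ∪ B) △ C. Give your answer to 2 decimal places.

|A ∪ B| = 34.2.
|(A ∪ B) ∩ C| = 16.
|(A ∪ B) △ C| = 34.2 + 16 − 32 = 18.20.

18.20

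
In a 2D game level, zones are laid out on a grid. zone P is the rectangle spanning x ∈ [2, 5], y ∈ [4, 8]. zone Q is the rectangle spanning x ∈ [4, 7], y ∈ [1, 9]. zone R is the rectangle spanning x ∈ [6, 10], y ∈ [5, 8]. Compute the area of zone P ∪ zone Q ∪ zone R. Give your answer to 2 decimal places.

41.00

By inclusion–exclusion:
Individual areas: |zone P| = 12, |zone Q| = 24, |zone R| = 12.
|zone P∩zone Q|: x∈[4,5], y∈[4,8] → 1·4 = 4.
|zone P∩zone R| = 0 (no overlap).
|zone Q∩zone R|: x∈[6,7], y∈[5,8] → 1·3 = 3.
|zone P∩zone Q∩zone R| = 0.
|zone P ∪ zone Q ∪ zone R| = 48 − 7 + 0 = 41.00.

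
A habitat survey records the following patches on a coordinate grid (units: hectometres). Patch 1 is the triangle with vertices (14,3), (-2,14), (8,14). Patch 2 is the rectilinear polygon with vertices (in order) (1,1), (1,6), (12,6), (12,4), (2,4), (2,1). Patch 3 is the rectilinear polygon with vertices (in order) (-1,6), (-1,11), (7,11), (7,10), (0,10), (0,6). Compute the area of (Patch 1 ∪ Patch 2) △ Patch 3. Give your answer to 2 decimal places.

|Patch 1 ∪ Patch 2| = 78.0795.
|(Patch 1 ∪ Patch 2) ∩ Patch 3| = 3.9091.
|(Patch 1 ∪ Patch 2) △ Patch 3| = 78.0795 + 12 − 7.8182 = 82.26.

82.26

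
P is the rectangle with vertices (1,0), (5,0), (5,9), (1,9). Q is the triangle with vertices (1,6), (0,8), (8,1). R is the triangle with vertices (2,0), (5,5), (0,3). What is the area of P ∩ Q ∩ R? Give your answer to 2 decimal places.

0.45

The intersection is the polygon with vertices (3.333,4.333), (3.922,4.569), (4.459,4.098), (4.22,3.7).
By the shoelace formula its area is 0.45.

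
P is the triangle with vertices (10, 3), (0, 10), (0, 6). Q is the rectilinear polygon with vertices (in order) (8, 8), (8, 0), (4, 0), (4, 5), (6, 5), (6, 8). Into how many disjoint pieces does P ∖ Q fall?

P ∖ Q splits into 2 disjoint pieces (area 0.8, area 15.8).

2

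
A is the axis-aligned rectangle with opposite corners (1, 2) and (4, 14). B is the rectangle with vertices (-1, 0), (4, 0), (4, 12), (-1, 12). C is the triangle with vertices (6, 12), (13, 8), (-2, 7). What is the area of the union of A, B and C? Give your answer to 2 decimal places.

By inclusion–exclusion:
Individual areas: |A| = 36, |B| = 60, |C| = 33.5.
|A∩B|: x∈[1,4], y∈[2,12] → 3·10 = 30.
|A∩C| = 7.5375.
|B∩C| = 9.7708.
|A∩B∩C| = 7.5375.
|A ∪ B ∪ C| = 129.5 − 47.3083 + 7.5375 = 89.73.

89.73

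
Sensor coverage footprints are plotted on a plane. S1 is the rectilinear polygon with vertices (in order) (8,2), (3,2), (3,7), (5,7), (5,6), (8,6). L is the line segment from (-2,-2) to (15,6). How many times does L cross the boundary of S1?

The segment meets the boundary at (8,2.706), (6.5,2).

2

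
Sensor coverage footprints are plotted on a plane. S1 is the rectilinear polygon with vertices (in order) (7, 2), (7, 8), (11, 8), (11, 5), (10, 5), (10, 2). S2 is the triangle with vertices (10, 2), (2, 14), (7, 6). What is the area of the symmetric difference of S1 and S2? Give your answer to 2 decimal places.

|S1| = 21, |S2| = 2, |S1∩S2| = 0.75.
|S1 △ S2| = |S1| + |S2| − 2·|S1∩S2| = 21 + 2 − 1.5 = 21.50.

21.50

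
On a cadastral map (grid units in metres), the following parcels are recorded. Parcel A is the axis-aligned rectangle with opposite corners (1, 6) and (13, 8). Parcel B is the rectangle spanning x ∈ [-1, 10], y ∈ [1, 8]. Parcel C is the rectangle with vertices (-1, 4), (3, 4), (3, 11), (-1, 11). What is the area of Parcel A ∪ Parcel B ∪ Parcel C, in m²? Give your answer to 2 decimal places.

By inclusion–exclusion:
Individual areas: |Parcel A| = 24, |Parcel B| = 77, |Parcel C| = 28.
|Parcel A∩Parcel B|: x∈[1,10], y∈[6,8] → 9·2 = 18.
|Parcel A∩Parcel C|: x∈[1,3], y∈[6,8] → 2·2 = 4.
|Parcel B∩Parcel C|: x∈[-1,3], y∈[4,8] → 4·4 = 16.
|Parcel A∩Parcel B∩Parcel C| = 4.
|Parcel A ∪ Parcel B ∪ Parcel C| = 129 − 38 + 4 = 95.00.

95.00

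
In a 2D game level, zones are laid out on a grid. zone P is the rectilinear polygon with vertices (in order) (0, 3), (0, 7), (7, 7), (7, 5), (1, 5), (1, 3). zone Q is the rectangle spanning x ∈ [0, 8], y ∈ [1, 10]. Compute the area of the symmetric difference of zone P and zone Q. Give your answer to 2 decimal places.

|zone P| = 16, |zone Q| = 72, |zone P∩zone Q| = 16.
|zone P △ zone Q| = |zone P| + |zone Q| − 2·|zone P∩zone Q| = 16 + 72 − 32 = 56.00.

56.00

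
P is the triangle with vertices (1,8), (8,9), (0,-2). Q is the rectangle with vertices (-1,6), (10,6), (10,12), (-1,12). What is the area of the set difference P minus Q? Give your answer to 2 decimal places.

|P| = 34.5, |P∩Q| = 14.4273.
|P ∖ Q| = |P| − |P∩Q| = 34.5 − 14.4273 = 20.07.

20.07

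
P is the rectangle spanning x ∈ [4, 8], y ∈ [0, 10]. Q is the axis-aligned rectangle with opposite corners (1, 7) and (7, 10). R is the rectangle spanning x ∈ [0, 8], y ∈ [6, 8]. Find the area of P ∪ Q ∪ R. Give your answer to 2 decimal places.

By inclusion–exclusion:
Individual areas: |P| = 40, |Q| = 18, |R| = 16.
|P∩Q|: x∈[4,7], y∈[7,10] → 3·3 = 9.
|P∩R|: x∈[4,8], y∈[6,8] → 4·2 = 8.
|Q∩R|: x∈[1,7], y∈[7,8] → 6·1 = 6.
|P∩Q∩R| = 3.
|P ∪ Q ∪ R| = 74 − 23 + 3 = 54.00.

54.00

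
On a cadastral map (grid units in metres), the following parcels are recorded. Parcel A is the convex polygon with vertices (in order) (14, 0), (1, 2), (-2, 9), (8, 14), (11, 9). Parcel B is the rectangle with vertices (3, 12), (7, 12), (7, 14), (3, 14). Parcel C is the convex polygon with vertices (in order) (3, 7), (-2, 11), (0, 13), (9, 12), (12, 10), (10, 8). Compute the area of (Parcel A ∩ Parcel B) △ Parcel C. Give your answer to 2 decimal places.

|Parcel A ∩ Parcel B| = 2.25.
|(Parcel A ∩ Parcel B) ∩ Parcel C| = 0.9141.
|(Parcel A ∩ Parcel B) △ Parcel C| = 2.25 + 54 − 1.8283 = 54.42.

54.42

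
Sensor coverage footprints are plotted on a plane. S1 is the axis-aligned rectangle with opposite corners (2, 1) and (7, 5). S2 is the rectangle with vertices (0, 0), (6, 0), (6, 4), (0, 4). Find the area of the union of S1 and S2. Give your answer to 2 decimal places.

32.00

By inclusion–exclusion:
Individual areas: |S1| = 20, |S2| = 24.
|S1∩S2|: x∈[2,6], y∈[1,4] → 4·3 = 12.
|S1 ∪ S2| = 44 − 12 = 32.00.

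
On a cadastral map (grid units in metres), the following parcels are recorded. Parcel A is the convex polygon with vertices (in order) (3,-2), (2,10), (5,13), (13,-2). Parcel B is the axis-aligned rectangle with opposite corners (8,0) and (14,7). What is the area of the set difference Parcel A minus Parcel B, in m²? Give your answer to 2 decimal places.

|Parcel A| = 94.5, |Parcel A∩Parcel B| = 14.4667.
|Parcel A ∖ Parcel B| = |Parcel A| − |Parcel A∩Parcel B| = 94.5 − 14.4667 = 80.03.

80.03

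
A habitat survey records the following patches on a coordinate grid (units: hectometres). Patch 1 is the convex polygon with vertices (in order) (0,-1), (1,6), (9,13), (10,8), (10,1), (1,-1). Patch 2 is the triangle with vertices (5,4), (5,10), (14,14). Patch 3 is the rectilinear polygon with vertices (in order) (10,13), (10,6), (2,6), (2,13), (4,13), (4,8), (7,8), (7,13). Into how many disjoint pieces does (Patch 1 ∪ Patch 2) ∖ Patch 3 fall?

(Patch 1 ∪ Patch 2) ∖ Patch 3 splits into 3 disjoint pieces (area 57.9375, area 6.1028, area 5.3333).

3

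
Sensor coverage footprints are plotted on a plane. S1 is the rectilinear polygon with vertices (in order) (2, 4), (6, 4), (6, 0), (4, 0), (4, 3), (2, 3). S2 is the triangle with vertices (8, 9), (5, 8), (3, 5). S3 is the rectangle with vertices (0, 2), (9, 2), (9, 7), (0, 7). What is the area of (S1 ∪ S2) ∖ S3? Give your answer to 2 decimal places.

6.33

|S1 ∪ S2| = 13.5.
|(S1 ∪ S2) ∩ S3| = 7.1667.
|(S1 ∪ S2) ∖ S3| = 13.5 − 7.1667 = 6.33.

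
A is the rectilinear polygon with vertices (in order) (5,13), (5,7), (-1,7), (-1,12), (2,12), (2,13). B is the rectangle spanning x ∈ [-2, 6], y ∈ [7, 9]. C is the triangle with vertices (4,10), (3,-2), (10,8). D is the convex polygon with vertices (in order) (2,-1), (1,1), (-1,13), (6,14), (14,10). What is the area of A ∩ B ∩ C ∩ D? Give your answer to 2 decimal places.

The intersection is the polygon with vertices (3.917,9), (5,9), (5,7), (3.75,7).
By the shoelace formula its area is 2.33.

2.33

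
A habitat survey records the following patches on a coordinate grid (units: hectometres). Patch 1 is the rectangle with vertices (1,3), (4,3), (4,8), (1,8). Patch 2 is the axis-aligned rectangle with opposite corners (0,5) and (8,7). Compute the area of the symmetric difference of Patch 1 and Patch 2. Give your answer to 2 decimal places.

|Patch 1∩Patch 2|: x∈[1,4], y∈[5,7] → 3·2 = 6.
|Patch 1 △ Patch 2| = |Patch 1| + |Patch 2| − 2·|Patch 1∩Patch 2| = 15 + 16 − 12 = 19.00.

19.00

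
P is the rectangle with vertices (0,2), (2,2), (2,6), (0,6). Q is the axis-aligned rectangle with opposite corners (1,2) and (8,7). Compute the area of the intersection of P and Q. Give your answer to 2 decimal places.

|P∩Q|: x∈[1,2], y∈[2,6] → 1·4 = 4.

4.00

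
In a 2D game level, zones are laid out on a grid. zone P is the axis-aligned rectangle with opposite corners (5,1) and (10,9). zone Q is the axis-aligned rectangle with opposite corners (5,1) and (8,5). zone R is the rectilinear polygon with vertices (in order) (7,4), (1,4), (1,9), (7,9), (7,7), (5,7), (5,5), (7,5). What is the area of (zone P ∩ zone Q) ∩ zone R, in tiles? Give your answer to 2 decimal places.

2.00

The region (zone P ∩ zone Q) ∩ zone R is the polygon with vertices (7,5), (7,4), (5,4), (5,5).
By the shoelace formula its area is 2.00.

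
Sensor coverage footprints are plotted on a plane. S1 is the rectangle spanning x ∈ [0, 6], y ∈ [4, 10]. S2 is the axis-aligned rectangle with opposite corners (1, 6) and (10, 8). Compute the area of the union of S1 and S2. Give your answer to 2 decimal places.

44.00

By inclusion–exclusion:
Individual areas: |S1| = 36, |S2| = 18.
|S1∩S2|: x∈[1,6], y∈[6,8] → 5·2 = 10.
|S1 ∪ S2| = 54 − 10 = 44.00.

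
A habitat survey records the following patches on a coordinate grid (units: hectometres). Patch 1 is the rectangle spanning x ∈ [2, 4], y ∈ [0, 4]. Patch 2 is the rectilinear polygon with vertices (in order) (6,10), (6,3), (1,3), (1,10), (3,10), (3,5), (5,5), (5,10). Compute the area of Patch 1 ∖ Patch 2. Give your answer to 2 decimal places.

6.00

|Patch 1| = 8, |Patch 1∩Patch 2| = 2.
|Patch 1 ∖ Patch 2| = |Patch 1| − |Patch 1∩Patch 2| = 8 − 2 = 6.00.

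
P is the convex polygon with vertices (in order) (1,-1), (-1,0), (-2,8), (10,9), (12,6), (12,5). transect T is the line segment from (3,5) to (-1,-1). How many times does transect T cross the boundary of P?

1

The segment meets the boundary at (-0.5,-0.25).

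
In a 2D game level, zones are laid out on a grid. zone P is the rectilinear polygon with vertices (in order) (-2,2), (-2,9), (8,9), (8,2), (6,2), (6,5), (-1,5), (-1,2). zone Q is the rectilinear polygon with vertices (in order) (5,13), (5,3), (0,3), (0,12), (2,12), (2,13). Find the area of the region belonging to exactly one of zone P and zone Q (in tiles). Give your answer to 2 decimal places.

57.00

|zone P| = 49, |zone Q| = 48, |zone P∩zone Q| = 20.
|zone P △ zone Q| = |zone P| + |zone Q| − 2·|zone P∩zone Q| = 49 + 48 − 40 = 57.00.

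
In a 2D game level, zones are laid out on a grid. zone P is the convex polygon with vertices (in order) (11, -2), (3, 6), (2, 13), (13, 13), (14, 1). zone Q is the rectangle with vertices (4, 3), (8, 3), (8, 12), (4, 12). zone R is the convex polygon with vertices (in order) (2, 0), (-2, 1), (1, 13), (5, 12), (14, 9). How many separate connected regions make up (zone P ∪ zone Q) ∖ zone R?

2

(zone P ∪ zone Q) ∖ zone R splits into 2 disjoint pieces (area 21.1132, area 44.4902).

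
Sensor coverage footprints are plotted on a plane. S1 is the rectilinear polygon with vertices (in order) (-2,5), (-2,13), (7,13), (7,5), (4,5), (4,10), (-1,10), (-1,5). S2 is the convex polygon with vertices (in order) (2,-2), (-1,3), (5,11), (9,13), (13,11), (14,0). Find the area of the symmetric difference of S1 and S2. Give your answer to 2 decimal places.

|S1| = 47, |S2| = 154, |S1∩S2| = 18.3333.
|S1 △ S2| = |S1| + |S2| − 2·|S1∩S2| = 47 + 154 − 36.6667 = 164.33.

164.33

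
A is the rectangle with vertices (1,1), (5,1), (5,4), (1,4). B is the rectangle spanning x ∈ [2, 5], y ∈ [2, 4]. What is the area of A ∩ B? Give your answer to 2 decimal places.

|A∩B|: x∈[2,5], y∈[2,4] → 3·2 = 6.

6.00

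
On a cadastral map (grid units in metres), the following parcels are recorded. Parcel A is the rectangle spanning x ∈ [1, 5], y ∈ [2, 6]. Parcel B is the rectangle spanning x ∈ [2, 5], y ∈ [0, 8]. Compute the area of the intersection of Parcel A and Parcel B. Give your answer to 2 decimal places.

|Parcel A∩Parcel B|: x∈[2,5], y∈[2,6] → 3·4 = 12.

12.00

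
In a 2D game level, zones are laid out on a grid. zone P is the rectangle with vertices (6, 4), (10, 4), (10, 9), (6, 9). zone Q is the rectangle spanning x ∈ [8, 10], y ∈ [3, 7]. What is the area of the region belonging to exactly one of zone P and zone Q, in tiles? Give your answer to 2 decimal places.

|zone P∩zone Q|: x∈[8,10], y∈[4,7] → 2·3 = 6.
|zone P △ zone Q| = |zone P| + |zone Q| − 2·|zone P∩zone Q| = 20 + 8 − 12 = 16.00.

16.00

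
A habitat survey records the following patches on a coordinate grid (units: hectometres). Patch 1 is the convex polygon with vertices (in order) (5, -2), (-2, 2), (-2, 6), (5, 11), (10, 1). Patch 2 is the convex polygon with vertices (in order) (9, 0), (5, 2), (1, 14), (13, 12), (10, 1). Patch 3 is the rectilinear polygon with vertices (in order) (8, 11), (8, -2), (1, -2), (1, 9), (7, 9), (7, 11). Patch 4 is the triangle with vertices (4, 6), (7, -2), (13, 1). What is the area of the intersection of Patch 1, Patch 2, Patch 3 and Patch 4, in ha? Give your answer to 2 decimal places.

10.73

The intersection is the polygon with vertices (8,0.5), (5.615,1.692), (4,6), (8,3.778).
By the shoelace formula its area is 10.73.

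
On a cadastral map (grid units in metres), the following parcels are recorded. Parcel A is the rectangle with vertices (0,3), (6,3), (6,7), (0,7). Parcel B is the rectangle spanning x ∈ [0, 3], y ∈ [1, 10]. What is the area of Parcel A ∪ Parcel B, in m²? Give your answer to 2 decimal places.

By inclusion–exclusion:
Individual areas: |Parcel A| = 24, |Parcel B| = 27.
|Parcel A∩Parcel B|: x∈[0,3], y∈[3,7] → 3·4 = 12.
|Parcel A ∪ Parcel B| = 51 − 12 = 39.00.

39.00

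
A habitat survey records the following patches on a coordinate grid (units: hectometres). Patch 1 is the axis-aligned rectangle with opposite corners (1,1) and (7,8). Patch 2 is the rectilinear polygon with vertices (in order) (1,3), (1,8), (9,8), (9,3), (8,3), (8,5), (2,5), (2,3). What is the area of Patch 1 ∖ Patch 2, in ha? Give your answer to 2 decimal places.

|Patch 1| = 42, |Patch 1∩Patch 2| = 20.
|Patch 1 ∖ Patch 2| = |Patch 1| − |Patch 1∩Patch 2| = 42 − 20 = 22.00.

22.00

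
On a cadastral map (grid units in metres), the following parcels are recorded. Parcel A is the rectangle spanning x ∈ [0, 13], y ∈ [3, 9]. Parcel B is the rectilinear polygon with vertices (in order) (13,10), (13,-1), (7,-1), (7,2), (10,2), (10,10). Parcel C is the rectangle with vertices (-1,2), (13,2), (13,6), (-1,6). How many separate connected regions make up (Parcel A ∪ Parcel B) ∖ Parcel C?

(Parcel A ∪ Parcel B) ∖ Parcel C splits into 2 disjoint pieces (area 18, area 42).

2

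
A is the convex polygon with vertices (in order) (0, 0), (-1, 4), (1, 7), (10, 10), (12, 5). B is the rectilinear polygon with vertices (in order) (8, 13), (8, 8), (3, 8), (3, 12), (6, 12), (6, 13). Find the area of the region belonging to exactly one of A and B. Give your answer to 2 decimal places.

87.17

|A| = 70.5, |B| = 22, |A∩B| = 2.6667.
|A △ B| = |A| + |B| − 2·|A∩B| = 70.5 + 22 − 5.3333 = 87.17.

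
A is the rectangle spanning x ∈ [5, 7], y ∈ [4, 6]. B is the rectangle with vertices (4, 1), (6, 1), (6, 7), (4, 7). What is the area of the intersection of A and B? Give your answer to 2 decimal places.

2.00

|A∩B|: x∈[5,6], y∈[4,6] → 1·2 = 2.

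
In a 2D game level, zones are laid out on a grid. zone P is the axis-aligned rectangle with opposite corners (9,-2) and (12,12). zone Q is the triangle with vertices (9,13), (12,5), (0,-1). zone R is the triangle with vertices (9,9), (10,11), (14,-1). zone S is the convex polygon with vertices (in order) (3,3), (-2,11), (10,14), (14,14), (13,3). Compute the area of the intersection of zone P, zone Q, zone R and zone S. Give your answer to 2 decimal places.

The intersection is the polygon with vertices (11.2,4.6), (9,9), (9.857,10.714), (12,5).
By the shoelace formula its area is 6.49.

6.49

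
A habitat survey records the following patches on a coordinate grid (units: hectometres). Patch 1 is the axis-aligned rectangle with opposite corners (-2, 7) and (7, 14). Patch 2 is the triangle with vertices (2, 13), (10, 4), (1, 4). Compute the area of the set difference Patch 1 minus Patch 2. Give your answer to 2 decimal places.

45.06

|Patch 1| = 63, |Patch 1∩Patch 2| = 17.9375.
|Patch 1 ∖ Patch 2| = |Patch 1| − |Patch 1∩Patch 2| = 63 − 17.9375 = 45.06.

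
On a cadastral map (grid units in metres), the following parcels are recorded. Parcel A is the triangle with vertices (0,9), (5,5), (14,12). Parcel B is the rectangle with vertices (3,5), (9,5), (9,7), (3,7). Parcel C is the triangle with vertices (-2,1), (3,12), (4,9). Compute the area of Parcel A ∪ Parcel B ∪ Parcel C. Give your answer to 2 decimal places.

By inclusion–exclusion:
Individual areas: |Parcel A| = 35.5, |Parcel B| = 12, |Parcel C| = 13.
|Parcel A∩Parcel B| = 4.9714.
|Parcel A∩Parcel C| = 4.4967.
|Parcel B∩Parcel C| = 0.
|Parcel A∩Parcel B∩Parcel C| = 0.
|Parcel A ∪ Parcel B ∪ Parcel C| = 60.5 − 9.4681 + 0 = 51.03.

51.03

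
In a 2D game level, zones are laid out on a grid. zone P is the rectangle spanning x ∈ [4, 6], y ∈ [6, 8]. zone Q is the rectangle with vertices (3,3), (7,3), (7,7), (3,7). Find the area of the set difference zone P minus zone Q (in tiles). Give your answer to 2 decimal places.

2.00

|zone P∩zone Q|: x∈[4,6], y∈[6,7] → 2·1 = 2.
|zone P| = 4.
|zone P ∖ zone Q| = |zone P| − |zone P∩zone Q| = 4 − 2 = 2.00.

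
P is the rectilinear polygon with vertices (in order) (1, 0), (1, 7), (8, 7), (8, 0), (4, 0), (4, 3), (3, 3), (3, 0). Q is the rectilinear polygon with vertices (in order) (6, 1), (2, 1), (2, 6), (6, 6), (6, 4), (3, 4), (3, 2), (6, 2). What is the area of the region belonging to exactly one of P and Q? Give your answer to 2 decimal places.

|P| = 46, |Q| = 14, |P∩Q| = 13.
|P △ Q| = |P| + |Q| − 2·|P∩Q| = 46 + 14 − 26 = 34.00.

34.00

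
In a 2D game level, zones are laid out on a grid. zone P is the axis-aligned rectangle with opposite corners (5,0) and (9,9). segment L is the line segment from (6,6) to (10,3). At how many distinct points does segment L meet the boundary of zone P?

The segment meets the boundary at (9,3.75).

1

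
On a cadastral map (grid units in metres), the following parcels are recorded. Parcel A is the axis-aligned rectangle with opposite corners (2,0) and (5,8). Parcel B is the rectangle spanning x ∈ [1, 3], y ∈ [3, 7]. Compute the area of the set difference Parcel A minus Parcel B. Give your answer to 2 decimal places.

|Parcel A∩Parcel B|: x∈[2,3], y∈[3,7] → 1·4 = 4.
|Parcel A| = 24.
|Parcel A ∖ Parcel B| = |Parcel A| − |Parcel A∩Parcel B| = 24 − 4 = 20.00.

20.00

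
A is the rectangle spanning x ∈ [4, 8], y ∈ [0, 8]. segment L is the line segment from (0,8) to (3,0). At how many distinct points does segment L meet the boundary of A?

0

The segment lies entirely outside A and never meets its boundary.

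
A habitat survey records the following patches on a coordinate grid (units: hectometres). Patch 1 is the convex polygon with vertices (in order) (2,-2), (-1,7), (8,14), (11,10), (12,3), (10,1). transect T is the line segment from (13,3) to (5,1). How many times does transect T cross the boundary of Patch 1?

The segment meets the boundary at (11.667,2.667).

1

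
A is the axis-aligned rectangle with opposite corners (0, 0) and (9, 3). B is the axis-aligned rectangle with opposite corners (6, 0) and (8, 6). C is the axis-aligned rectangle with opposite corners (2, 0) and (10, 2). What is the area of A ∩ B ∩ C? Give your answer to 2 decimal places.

The intersection is the polygon with vertices (8,0), (6,0), (6,2), (8,2).
By the shoelace formula its area is 4.00.

4.00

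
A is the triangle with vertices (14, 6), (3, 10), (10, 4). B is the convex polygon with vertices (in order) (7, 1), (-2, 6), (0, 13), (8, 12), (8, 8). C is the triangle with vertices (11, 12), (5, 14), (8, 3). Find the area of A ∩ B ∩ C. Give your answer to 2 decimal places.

The intersection is the polygon with vertices (8,8.182), (8,8), (7.709,5.964), (7.034,6.542), (6.431,8.752).
By the shoelace formula its area is 2.42.

2.42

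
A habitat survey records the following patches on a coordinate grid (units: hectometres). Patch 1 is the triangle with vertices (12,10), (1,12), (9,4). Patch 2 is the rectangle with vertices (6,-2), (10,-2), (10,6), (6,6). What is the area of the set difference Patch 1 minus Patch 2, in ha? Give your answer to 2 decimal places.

|Patch 1| = 36, |Patch 1∩Patch 2| = 3.
|Patch 1 ∖ Patch 2| = |Patch 1| − |Patch 1∩Patch 2| = 36 − 3 = 33.00.

33.00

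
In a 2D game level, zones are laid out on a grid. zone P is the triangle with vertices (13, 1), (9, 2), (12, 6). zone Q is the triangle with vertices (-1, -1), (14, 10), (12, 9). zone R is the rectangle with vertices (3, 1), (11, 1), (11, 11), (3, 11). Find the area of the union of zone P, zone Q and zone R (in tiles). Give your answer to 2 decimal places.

87.54

By inclusion–exclusion:
Individual areas: |zone P| = 9.5, |zone Q| = 3.5, |zone R| = 80.
|zone P∩zone Q| = 0.
|zone P∩zone R| = 3.1667.
|zone Q∩zone R| = 2.2974.
|zone P∩zone Q∩zone R| = 0.
|zone P ∪ zone Q ∪ zone R| = 93 − 5.4641 + 0 = 87.54.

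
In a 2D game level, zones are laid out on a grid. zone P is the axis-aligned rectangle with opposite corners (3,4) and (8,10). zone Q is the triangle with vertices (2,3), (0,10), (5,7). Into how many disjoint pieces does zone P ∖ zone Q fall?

1

zone P ∖ zone Q is a single connected region.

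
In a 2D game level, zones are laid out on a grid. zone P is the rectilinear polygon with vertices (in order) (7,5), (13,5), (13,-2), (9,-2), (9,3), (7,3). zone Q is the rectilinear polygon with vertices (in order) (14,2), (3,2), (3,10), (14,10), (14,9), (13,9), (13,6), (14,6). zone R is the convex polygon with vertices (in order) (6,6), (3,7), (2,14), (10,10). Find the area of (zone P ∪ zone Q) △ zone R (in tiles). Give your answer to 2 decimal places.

|zone P ∪ zone Q| = 101.
|(zone P ∪ zone Q) ∩ zone R| = 18.5.
|(zone P ∪ zone Q) △ zone R| = 101 + 34 − 37 = 98.00.

98.00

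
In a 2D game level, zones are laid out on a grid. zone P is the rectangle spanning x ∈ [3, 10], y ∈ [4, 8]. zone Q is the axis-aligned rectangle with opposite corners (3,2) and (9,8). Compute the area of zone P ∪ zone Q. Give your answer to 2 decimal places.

40.00

By inclusion–exclusion:
Individual areas: |zone P| = 28, |zone Q| = 36.
|zone P∩zone Q|: x∈[3,9], y∈[4,8] → 6·4 = 24.
|zone P ∪ zone Q| = 64 − 24 = 40.00.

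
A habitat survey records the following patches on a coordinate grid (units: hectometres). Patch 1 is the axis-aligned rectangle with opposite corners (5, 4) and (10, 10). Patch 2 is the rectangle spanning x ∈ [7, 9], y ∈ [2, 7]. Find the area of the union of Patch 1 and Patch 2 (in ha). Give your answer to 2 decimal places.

34.00

By inclusion–exclusion:
Individual areas: |Patch 1| = 30, |Patch 2| = 10.
|Patch 1∩Patch 2|: x∈[7,9], y∈[4,7] → 2·3 = 6.
|Patch 1 ∪ Patch 2| = 40 − 6 = 34.00.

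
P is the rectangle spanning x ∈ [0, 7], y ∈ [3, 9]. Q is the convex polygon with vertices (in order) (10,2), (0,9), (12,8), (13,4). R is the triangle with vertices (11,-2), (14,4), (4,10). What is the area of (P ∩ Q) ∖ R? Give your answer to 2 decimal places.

11.27

|P ∩ Q| = 15.1083.
|(P ∩ Q) ∩ R| = 3.8389.
|(P ∩ Q) ∖ R| = 15.1083 − 3.8389 = 11.27.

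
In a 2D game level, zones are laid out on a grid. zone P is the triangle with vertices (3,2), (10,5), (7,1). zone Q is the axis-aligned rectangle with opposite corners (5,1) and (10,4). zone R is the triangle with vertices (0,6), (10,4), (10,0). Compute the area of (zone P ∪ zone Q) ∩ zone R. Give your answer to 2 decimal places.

11.99

|zone P ∪ zone Q| = 17.1488.
|(zone P ∪ zone Q) ∩ zone R| = 11.99.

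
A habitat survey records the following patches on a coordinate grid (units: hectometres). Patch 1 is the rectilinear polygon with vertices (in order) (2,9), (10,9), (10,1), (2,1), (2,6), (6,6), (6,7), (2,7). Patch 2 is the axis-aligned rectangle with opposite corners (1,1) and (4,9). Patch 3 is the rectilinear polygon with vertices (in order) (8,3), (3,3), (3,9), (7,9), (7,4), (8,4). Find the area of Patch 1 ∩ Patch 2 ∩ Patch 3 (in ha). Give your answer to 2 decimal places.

5.00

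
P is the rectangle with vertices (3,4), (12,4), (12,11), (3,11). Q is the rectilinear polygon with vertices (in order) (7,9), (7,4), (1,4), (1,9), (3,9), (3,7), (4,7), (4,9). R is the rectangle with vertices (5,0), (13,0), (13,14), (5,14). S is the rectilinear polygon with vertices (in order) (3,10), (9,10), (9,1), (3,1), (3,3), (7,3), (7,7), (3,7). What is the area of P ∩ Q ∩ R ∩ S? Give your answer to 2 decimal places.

4.00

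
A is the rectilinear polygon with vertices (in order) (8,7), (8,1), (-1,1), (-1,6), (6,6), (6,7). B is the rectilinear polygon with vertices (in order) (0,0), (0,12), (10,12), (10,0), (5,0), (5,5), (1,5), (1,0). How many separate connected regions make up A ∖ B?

A ∖ B splits into 2 disjoint pieces (area 16, area 5).

2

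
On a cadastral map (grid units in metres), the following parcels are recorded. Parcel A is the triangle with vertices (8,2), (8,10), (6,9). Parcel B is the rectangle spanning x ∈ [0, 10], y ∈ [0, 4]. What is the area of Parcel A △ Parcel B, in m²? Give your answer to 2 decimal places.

|Parcel A| = 8, |Parcel B| = 40, |Parcel A∩Parcel B| = 0.5714.
|Parcel A △ Parcel B| = |Parcel A| + |Parcel B| − 2·|Parcel A∩Parcel B| = 8 + 40 − 1.1429 = 46.86.

46.86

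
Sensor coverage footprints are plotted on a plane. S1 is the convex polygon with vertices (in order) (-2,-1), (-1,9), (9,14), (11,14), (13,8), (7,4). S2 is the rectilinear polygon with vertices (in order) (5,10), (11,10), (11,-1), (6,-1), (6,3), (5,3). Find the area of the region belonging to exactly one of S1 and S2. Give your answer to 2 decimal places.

|S1| = 119.5, |S2| = 62, |S1∩S2| = 31.7667.
|S1 △ S2| = |S1| + |S2| − 2·|S1∩S2| = 119.5 + 62 − 63.5333 = 117.97.

117.97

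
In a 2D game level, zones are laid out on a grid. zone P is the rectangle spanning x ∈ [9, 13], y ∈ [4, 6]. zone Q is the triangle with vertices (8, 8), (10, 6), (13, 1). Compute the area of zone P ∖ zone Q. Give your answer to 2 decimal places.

7.09

|zone P| = 8, |zone P∩zone Q| = 0.9143.
|zone P ∖ zone Q| = |zone P| − |zone P∩zone Q| = 8 − 0.9143 = 7.09.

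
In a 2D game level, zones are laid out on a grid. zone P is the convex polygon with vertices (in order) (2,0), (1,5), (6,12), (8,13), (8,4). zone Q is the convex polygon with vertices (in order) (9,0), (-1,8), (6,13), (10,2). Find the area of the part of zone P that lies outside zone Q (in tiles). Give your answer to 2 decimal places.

|zone P| = 53, |zone P∩zone Q| = 34.6007.
|zone P ∖ zone Q| = |zone P| − |zone P∩zone Q| = 53 − 34.6007 = 18.40.

18.40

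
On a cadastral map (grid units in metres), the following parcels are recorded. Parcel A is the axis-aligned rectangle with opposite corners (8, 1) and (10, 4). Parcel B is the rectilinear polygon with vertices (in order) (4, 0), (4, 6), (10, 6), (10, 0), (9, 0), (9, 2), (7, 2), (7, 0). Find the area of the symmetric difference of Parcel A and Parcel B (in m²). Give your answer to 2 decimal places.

28.00

|Parcel A| = 6, |Parcel B| = 32, |Parcel A∩Parcel B| = 5.
|Parcel A △ Parcel B| = |Parcel A| + |Parcel B| − 2·|Parcel A∩Parcel B| = 6 + 32 − 10 = 28.00.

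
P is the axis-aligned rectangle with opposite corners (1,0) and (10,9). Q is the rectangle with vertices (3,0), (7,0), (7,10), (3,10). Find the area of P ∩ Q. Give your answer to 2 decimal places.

|P∩Q|: x∈[3,7], y∈[0,9] → 4·9 = 36.

36.00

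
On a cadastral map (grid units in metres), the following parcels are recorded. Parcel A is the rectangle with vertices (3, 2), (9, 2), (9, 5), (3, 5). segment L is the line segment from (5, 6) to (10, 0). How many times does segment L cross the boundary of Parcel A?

2

The segment meets the boundary at (8.333,2), (5.833,5).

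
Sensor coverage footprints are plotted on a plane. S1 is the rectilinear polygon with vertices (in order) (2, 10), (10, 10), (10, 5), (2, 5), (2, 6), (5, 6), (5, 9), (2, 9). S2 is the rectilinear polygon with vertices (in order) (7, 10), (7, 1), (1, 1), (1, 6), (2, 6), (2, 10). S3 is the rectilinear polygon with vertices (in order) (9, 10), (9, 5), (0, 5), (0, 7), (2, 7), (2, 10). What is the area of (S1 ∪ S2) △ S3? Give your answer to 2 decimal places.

32.00

|S1 ∪ S2| = 65.
|(S1 ∪ S2) ∩ S3| = 36.
|(S1 ∪ S2) △ S3| = 65 + 39 − 72 = 32.00.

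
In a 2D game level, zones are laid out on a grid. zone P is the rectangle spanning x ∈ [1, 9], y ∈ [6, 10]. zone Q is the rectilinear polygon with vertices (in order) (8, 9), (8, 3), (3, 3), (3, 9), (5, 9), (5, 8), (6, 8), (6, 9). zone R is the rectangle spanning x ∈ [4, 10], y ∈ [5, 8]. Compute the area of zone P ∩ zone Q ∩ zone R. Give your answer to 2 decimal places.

The intersection is the polygon with vertices (6,8), (8,8), (8,6), (4,6), (4,8), (5,8).
By the shoelace formula its area is 8.00.

8.00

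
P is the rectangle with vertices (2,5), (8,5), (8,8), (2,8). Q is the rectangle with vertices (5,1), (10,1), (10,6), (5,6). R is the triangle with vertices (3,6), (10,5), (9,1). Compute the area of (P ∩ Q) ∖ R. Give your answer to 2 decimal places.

1.50

|P ∩ Q| = 3.
|(P ∩ Q) ∩ R| = 1.5.
|(P ∩ Q) ∖ R| = 3 − 1.5 = 1.50.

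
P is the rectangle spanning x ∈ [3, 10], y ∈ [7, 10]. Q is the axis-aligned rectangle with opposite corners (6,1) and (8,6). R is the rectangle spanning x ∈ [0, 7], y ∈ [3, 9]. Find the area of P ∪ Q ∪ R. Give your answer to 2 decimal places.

62.00

By inclusion–exclusion:
Individual areas: |P| = 21, |Q| = 10, |R| = 42.
|P∩Q| = 0 (no overlap).
|P∩R|: x∈[3,7], y∈[7,9] → 4·2 = 8.
|Q∩R|: x∈[6,7], y∈[3,6] → 1·3 = 3.
|P∩Q∩R| = 0.
|P ∪ Q ∪ R| = 73 − 11 + 0 = 62.00.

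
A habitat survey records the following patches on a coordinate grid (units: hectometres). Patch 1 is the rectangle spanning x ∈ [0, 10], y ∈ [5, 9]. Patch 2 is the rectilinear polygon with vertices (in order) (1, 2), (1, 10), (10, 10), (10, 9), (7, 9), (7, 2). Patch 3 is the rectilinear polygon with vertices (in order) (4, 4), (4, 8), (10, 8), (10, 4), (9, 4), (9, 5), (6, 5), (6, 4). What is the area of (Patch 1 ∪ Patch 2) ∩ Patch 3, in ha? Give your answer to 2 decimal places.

20.00

The region (Patch 1 ∪ Patch 2) ∩ Patch 3 is the polygon with vertices (9,5), (7,5), (6,5), (6,4), (4,4), (4,8), (10,8), (10,5).
By the shoelace formula its area is 20.00.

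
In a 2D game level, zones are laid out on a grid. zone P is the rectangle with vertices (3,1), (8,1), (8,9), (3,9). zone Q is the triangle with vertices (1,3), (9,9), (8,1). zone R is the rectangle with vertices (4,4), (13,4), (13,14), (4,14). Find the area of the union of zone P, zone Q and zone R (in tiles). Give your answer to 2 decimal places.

By inclusion–exclusion:
Individual areas: |zone P| = 40, |zone Q| = 29, |zone R| = 90.
|zone P∩zone Q| = 23.3036.
|zone P∩zone R|: x∈[4,8], y∈[4,9] → 4·5 = 20.
|zone Q∩zone R| = 14.0625.
|zone P∩zone Q∩zone R| = 11.
|zone P ∪ zone Q ∪ zone R| = 159 − 57.3661 + 11 = 112.63.

112.63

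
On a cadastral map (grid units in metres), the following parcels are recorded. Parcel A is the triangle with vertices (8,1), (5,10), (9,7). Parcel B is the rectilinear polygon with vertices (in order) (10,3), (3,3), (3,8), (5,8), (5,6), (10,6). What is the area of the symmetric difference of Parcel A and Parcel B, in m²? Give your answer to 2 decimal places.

|Parcel A| = 13.5, |Parcel B| = 25, |Parcel A∩Parcel B| = 5.25.
|Parcel A △ Parcel B| = |Parcel A| + |Parcel B| − 2·|Parcel A∩Parcel B| = 13.5 + 25 − 10.5 = 28.00.

28.00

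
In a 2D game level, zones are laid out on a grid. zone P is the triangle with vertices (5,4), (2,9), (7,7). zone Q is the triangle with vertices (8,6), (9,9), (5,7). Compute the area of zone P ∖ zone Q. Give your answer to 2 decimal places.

|zone P| = 9.5, |zone P∩zone Q| = 0.9899.
|zone P ∖ zone Q| = |zone P| − |zone P∩zone Q| = 9.5 − 0.9899 = 8.51.

8.51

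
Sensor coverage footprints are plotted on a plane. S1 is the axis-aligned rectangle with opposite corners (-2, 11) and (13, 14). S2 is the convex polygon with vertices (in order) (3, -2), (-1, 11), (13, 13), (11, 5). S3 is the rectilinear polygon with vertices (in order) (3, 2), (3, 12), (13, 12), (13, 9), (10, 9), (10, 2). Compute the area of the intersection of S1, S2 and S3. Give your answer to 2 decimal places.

The intersection is the polygon with vertices (6,12), (12.75,12), (12.5,11), (3,11), (3,11.571).
By the shoelace formula its area is 8.98.

8.98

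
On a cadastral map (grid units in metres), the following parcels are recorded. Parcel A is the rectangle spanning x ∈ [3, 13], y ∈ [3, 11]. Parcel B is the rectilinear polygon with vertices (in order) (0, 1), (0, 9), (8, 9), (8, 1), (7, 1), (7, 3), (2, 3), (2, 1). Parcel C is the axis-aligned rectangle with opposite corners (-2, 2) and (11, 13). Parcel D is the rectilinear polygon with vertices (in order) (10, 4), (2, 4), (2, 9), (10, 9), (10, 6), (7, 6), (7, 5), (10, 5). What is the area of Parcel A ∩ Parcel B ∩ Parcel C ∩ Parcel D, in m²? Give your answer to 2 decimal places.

The intersection is the polygon with vertices (8,6), (7,6), (7,5), (8,5), (8,4), (3,4), (3,9), (8,9).
By the shoelace formula its area is 24.00.

24.00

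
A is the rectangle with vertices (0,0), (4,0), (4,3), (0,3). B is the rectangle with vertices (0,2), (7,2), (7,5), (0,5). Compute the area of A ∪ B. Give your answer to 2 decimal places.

29.00

By inclusion–exclusion:
Individual areas: |A| = 12, |B| = 21.
|A∩B|: x∈[0,4], y∈[2,3] → 4·1 = 4.
|A ∪ B| = 33 − 4 = 29.00.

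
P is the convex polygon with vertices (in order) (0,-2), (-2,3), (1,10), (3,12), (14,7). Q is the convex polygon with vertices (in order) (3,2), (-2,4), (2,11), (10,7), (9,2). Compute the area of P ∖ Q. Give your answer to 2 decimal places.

43.02

|P| = 110, |P∩Q| = 66.9797.
|P ∖ Q| = |P| − |P∩Q| = 110 − 66.9797 = 43.02.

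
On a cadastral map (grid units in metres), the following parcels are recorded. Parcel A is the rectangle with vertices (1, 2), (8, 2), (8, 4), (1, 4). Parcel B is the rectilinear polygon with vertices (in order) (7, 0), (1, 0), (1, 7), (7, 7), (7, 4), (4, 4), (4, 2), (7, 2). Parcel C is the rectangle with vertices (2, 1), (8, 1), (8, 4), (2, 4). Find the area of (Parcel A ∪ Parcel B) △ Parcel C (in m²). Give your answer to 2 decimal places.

|Parcel A ∪ Parcel B| = 44.
|(Parcel A ∪ Parcel B) ∩ Parcel C| = 17.
|(Parcel A ∪ Parcel B) △ Parcel C| = 44 + 18 − 34 = 28.00.

28.00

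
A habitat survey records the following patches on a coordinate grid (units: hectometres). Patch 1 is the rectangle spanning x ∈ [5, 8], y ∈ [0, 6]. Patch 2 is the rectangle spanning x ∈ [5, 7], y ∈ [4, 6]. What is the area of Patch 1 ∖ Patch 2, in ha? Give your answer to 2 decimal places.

|Patch 1∩Patch 2|: x∈[5,7], y∈[4,6] → 2·2 = 4.
|Patch 1| = 18.
|Patch 1 ∖ Patch 2| = |Patch 1| − |Patch 1∩Patch 2| = 18 − 4 = 14.00.

14.00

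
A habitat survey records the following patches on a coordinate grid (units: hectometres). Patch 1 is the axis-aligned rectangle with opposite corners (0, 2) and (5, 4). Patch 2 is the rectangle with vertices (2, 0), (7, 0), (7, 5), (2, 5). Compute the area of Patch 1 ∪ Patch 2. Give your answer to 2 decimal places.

29.00

By inclusion–exclusion:
Individual areas: |Patch 1| = 10, |Patch 2| = 25.
|Patch 1∩Patch 2|: x∈[2,5], y∈[2,4] → 3·2 = 6.
|Patch 1 ∪ Patch 2| = 35 − 6 = 29.00.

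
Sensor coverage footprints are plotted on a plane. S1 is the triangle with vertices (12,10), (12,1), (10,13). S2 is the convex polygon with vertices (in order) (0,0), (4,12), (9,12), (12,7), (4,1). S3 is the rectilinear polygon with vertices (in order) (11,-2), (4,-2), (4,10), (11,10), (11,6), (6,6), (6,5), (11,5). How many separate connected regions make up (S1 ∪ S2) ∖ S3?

(S1 ∪ S2) ∖ S3 splits into 3 disjoint pieces (area 8.2917, area 4, area 33.2).

3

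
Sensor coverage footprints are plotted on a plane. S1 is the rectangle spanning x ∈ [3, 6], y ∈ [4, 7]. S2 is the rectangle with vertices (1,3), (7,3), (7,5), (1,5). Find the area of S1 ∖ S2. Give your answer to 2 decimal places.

6.00

|S1∩S2|: x∈[3,6], y∈[4,5] → 3·1 = 3.
|S1| = 9.
|S1 ∖ S2| = |S1| − |S1∩S2| = 9 − 3 = 6.00.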